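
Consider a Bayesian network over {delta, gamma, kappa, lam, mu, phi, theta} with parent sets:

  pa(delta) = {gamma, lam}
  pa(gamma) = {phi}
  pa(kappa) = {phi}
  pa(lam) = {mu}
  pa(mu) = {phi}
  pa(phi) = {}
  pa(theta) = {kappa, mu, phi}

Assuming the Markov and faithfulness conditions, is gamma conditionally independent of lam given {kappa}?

4 paths connect gamma and lam; each must be blocked for d-separation to hold:
  1. gamma → delta ← lam — delta:collider[blocks] ⇒ blocked
  2. gamma ← phi → kappa → theta ← mu → lam — phi:fork[open]; kappa:chain[blocks]; theta:collider[blocks]; mu:fork[open] ⇒ blocked
  3. gamma ← phi → mu → lam — phi:fork[open]; mu:chain[open] ⇒ active
  4. gamma ← phi → theta ← mu → lam — phi:fork[open]; theta:collider[blocks]; mu:fork[open] ⇒ blocked
Because an active path exists, gamma and lam are not d-separated.

No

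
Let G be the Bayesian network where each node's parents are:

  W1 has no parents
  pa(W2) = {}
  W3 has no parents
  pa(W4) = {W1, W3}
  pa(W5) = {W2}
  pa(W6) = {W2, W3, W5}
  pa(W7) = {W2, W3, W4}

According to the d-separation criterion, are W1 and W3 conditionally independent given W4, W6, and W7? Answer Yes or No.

There are 4 undirected paths between W1 and W3; checking each against the conditioning set {W4, W6, W7}:
  1. W1 → W4 → W7 ← W2 → W5 → W6 ← W3 — W4:chain[blocks]; W7:collider[open]; W2:fork[open]; W5:chain[open]; W6:collider[open] ⇒ blocked
  2. W1 → W4 → W7 ← W2 → W6 ← W3 — W4:chain[blocks]; W7:collider[open]; W2:fork[open]; W6:collider[open] ⇒ blocked
  3. W1 → W4 → W7 ← W3 — W4:chain[blocks]; W7:collider[open] ⇒ blocked
  4. W1 → W4 ← W3 — W4:collider[open] ⇒ active
Because an active path exists, W1 and W3 are not d-separated.

No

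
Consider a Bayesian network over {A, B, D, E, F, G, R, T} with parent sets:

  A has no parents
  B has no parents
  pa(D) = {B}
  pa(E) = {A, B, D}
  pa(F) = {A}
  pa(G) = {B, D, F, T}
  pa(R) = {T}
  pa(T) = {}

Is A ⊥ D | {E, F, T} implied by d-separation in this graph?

No

There are 6 undirected paths between A and D; checking each against the conditioning set {E, F, T}:
Path 1: A → F → G ← D
  F is a chain here and F is conditioned on, so the path is blocked at F.
Path 2: A → F → G ← B → D
  F is a chain here and F is conditioned on, so the path is blocked at F.
Path 3: A → F → G ← B → E ← D
  F is a chain here and F is conditioned on, so the path is blocked at F.
Path 4: A → E ← D
  E is a collider and E is conditioned on, which opens it — no node blocks this path, so it is active.
Path 5: A → E ← B → D
  E is a collider and E is conditioned on, which opens it; B is a fork and B is not conditioned on — no node blocks this path, so it is active.
Path 6: A → E ← B → G ← D
  G is a collider here and neither G nor any of its descendants is conditioned on, so the collider stays closed — the path is blocked at G.
At least one path is unblocked, so d-separation fails.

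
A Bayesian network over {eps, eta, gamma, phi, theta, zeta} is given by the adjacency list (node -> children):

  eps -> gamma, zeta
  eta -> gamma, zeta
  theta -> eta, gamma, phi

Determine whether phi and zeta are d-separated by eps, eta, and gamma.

Yes

There are 4 undirected paths between phi and zeta; checking each against the conditioning set {eps, eta, gamma}:
Path 1: phi ← theta → gamma ← eps → zeta
  eps is a fork here and eps is conditioned on, so the path is blocked at eps.
Path 2: phi ← theta → gamma ← eta → zeta
  eta is a fork here and eta is conditioned on, so the path is blocked at eta.
Path 3: phi ← theta → eta → zeta
  eta is a chain here and eta is conditioned on, so the path is blocked at eta.
Path 4: phi ← theta → eta → gamma ← eps → zeta
  eta is a chain here and eta is conditioned on, so the path is blocked at eta.
All paths are blocked; phi ⊥ zeta | {eps, eta, gamma} holds.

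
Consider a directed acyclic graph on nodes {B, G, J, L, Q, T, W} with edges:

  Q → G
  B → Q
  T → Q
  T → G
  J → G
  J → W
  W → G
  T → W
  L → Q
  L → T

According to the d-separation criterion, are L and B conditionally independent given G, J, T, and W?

No

There are 5 undirected paths between L and B; checking each against the conditioning set {G, J, T, W}:
Path 1: L → Q ← B
  Q is a collider and its descendant G is conditioned on, which opens it — no node blocks this path, so it is active.
Path 2: L → T → Q ← B
  T is a chain here and T is conditioned on, so the path is blocked at T.
Path 3: L → T → W ← J → G ← Q ← B
  T is a chain here and T is conditioned on, so the path is blocked at T.
Path 4: L → T → W → G ← Q ← B
  T is a chain here and T is conditioned on, so the path is blocked at T.
Path 5: L → T → G ← Q ← B
  T is a chain here and T is conditioned on, so the path is blocked at T.
Because an active path exists, L and B are not d-separated.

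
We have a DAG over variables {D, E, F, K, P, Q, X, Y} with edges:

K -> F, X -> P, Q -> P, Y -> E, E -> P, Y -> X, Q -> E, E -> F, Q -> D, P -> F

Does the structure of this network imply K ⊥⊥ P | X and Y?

Enumerating the 4 paths from K to P and testing each for blocking by {X, Y}:
  1. K → F ← P — F:collider[blocks] ⇒ blocked
  2. K → F ← E → P — F:collider[blocks]; E:fork[open] ⇒ blocked
  3. K → F ← E ← Q → P — F:collider[blocks]; E:chain[open]; Q:fork[open] ⇒ blocked
  4. K → F ← E ← Y → X → P — F:collider[blocks]; E:chain[open]; Y:fork[blocks]; X:chain[blocks] ⇒ blocked
Since every path is blocked, d-separation holds.

Yes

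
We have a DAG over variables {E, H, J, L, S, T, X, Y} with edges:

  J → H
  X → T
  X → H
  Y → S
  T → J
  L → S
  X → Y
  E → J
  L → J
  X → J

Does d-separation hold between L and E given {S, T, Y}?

There are 4 undirected paths between L and E; checking each against the conditioning set {S, T, Y}:
  1. L → J ← E — J:collider[blocks] ⇒ blocked
  2. L → S ← Y ← X → J ← E — S:collider[open]; Y:chain[blocks]; X:fork[open]; J:collider[blocks] ⇒ blocked
  3. L → S ← Y ← X → H ← J ← E — S:collider[open]; Y:chain[blocks]; X:fork[open]; H:collider[blocks]; J:chain[open] ⇒ blocked
  4. L → S ← Y ← X → T → J ← E — S:collider[open]; Y:chain[blocks]; X:fork[open]; T:chain[blocks]; J:collider[blocks] ⇒ blocked
All paths are blocked; L ⊥ E | {S, T, Y} holds.

Yes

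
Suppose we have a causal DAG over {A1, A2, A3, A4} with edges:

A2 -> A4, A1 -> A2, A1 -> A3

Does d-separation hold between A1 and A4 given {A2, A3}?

Only one path connects A1 and A4:
  1. A1 → A2 → A4 — A2:chain[blocks] ⇒ blocked
Every path is blocked, so A1 and A4 are d-separated given {A2, A3}.

Yes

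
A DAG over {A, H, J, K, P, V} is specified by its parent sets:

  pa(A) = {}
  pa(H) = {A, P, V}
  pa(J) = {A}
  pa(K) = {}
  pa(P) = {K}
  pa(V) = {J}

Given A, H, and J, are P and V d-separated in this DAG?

Enumerating the 2 paths from P to V and testing each for blocking by {A, H, J}:
Path 1: P → H ← V
  H is a collider and H is conditioned on, which opens it — no node blocks this path, so it is active.
Path 2: P → H ← A → J → V
  A is a fork here and A is conditioned on, so the path is blocked at A.
At least one path is unblocked, so d-separation fails.

No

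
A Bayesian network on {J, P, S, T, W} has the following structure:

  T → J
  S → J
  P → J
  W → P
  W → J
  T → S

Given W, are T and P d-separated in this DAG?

Yes

4 paths connect T and P; each must be blocked for d-separation to hold:
  1. T → S → J ← W → P — S:chain[open]; J:collider[blocks]; W:fork[blocks] ⇒ blocked
  2. T → S → J ← P — S:chain[open]; J:collider[blocks] ⇒ blocked
  3. T → J ← W → P — J:collider[blocks]; W:fork[blocks] ⇒ blocked
  4. T → J ← P — J:collider[blocks] ⇒ blocked
All paths are blocked; T ⊥ P | {W} holds.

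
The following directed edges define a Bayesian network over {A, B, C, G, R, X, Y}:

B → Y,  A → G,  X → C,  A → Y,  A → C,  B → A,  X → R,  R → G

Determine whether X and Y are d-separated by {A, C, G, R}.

Yes

There are 4 undirected paths between X and Y; checking each against the conditioning set {A, C, G, R}:
  1. X → C ← A ← B → Y — C:collider[open]; A:chain[blocks]; B:fork[open] ⇒ blocked
  2. X → C ← A → Y — C:collider[open]; A:fork[blocks] ⇒ blocked
  3. X → R → G ← A ← B → Y — R:chain[blocks]; G:collider[open]; A:chain[blocks]; B:fork[open] ⇒ blocked
  4. X → R → G ← A → Y — R:chain[blocks]; G:collider[open]; A:fork[blocks] ⇒ blocked
Every path is blocked, so X and Y are d-separated given {A, C, G, R}.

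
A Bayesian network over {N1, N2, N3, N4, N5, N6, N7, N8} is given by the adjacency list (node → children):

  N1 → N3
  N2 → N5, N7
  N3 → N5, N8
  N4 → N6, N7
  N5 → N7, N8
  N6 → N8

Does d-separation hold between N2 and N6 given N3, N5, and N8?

6 paths connect N2 and N6; each must be blocked for d-separation to hold:
  1. N2 → N5 ← N3 → N8 ← N6 — N5:collider[open]; N3:fork[blocks]; N8:collider[open] ⇒ blocked
  2. N2 → N5 → N8 ← N6 — N5:chain[blocks]; N8:collider[open] ⇒ blocked
  3. N2 → N5 → N7 ← N4 → N6 — N5:chain[blocks]; N7:collider[blocks]; N4:fork[open] ⇒ blocked
  4. N2 → N7 ← N5 ← N3 → N8 ← N6 — N7:collider[blocks]; N5:chain[blocks]; N3:fork[blocks]; N8:collider[open] ⇒ blocked
  5. N2 → N7 ← N5 → N8 ← N6 — N7:collider[blocks]; N5:fork[blocks]; N8:collider[open] ⇒ blocked
  6. N2 → N7 ← N4 → N6 — N7:collider[blocks]; N4:fork[open] ⇒ blocked
Since every path is blocked, d-separation holds.

Yes — N2 and N6 are d-separated given {N3, N5, N8}.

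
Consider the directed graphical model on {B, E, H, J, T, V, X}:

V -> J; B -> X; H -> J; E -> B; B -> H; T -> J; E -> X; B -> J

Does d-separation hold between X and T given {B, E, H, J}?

Enumerating the 4 paths from X to T and testing each for blocking by {B, E, H, J}:
Path 1: X ← E → B → J ← T
  E is a fork here and E is conditioned on, so the path is blocked at E.
Path 2: X ← E → B → H → J ← T
  E is a fork here and E is conditioned on, so the path is blocked at E.
Path 3: X ← B → J ← T
  B is a fork here and B is conditioned on, so the path is blocked at B.
Path 4: X ← B → H → J ← T
  B is a fork here and B is conditioned on, so the path is blocked at B.
All paths are blocked; X ⊥ T | {B, E, H, J} holds.

Yes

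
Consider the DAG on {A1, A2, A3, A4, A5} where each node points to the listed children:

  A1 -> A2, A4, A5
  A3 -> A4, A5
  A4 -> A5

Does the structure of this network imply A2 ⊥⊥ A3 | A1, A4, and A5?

Yes

Enumerating the 4 paths from A2 to A3 and testing each for blocking by {A1, A4, A5}:
Path 1: A2 ← A1 → A4 → A5 ← A3
  A1 is a fork here and A1 is conditioned on, so the path is blocked at A1.
Path 2: A2 ← A1 → A4 ← A3
  A1 is a fork here and A1 is conditioned on, so the path is blocked at A1.
Path 3: A2 ← A1 → A5 ← A4 ← A3
  A1 is a fork here and A1 is conditioned on, so the path is blocked at A1.
Path 4: A2 ← A1 → A5 ← A3
  A1 is a fork here and A1 is conditioned on, so the path is blocked at A1.
Since every path is blocked, d-separation holds.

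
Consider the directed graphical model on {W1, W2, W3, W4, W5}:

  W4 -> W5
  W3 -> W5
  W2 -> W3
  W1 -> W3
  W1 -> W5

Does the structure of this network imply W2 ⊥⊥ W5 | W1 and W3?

Yes

We examine all 2 paths between W2 and W5:
Path 1: W2 → W3 ← W1 → W5
  W1 is a fork here and W1 is conditioned on, so the path is blocked at W1.
Path 2: W2 → W3 → W5
  W3 is a chain here and W3 is conditioned on, so the path is blocked at W3.
Every path is blocked, so W2 and W5 are d-separated given {W1, W3}.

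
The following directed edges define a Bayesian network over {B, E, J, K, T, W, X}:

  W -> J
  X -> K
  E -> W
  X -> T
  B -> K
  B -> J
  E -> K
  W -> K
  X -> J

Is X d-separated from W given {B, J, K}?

No

We examine all 6 paths between X and W:
Path 1: X → J ← W
  J is a collider and J is conditioned on, which opens it — no node blocks this path, so it is active.
Path 2: X → J ← B → K ← W
  B is a fork here and B is conditioned on, so the path is blocked at B.
Path 3: X → J ← B → K ← E → W
  B is a fork here and B is conditioned on, so the path is blocked at B.
Path 4: X → K ← W
  K is a collider and K is conditioned on, which opens it — no node blocks this path, so it is active.
Path 5: X → K ← E → W
  K is a collider and K is conditioned on, which opens it; E is a fork and E is not conditioned on — no node blocks this path, so it is active.
Path 6: X → K ← B → J ← W
  B is a fork here and B is conditioned on, so the path is blocked at B.
Because an active path exists, X and W are not d-separated.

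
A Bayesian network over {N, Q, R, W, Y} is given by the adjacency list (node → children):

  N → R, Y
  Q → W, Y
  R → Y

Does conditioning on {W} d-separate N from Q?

Yes

Enumerating the 2 paths from N to Q and testing each for blocking by {W}:
Path 1: N → R → Y ← Q
  Y is a collider here and neither Y nor any of its descendants is conditioned on, so the collider stays closed — the path is blocked at Y.
Path 2: N → Y ← Q
  Y is a collider here and neither Y nor any of its descendants is conditioned on, so the collider stays closed — the path is blocked at Y.
Since every path is blocked, d-separation holds.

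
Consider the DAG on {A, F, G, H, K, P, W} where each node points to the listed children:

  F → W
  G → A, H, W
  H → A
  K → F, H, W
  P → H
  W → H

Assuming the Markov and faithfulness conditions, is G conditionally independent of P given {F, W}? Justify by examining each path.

5 paths connect G and P; each must be blocked for d-separation to hold:
Path 1: G → A ← H ← P
  A is a collider here and neither A nor any of its descendants is conditioned on, so the collider stays closed — the path is blocked at A.
Path 2: G → W → H ← P
  W is a chain here and W is conditioned on, so the path is blocked at W.
Path 3: G → W ← K → H ← P
  H is a collider here and neither H nor any of its descendants is conditioned on, so the collider stays closed — the path is blocked at H.
Path 4: G → W ← F ← K → H ← P
  F is a chain here and F is conditioned on, so the path is blocked at F.
Path 5: G → H ← P
  H is a collider here and neither H nor any of its descendants is conditioned on, so the collider stays closed — the path is blocked at H.
All paths are blocked; G ⊥ P | {F, W} holds.

Yes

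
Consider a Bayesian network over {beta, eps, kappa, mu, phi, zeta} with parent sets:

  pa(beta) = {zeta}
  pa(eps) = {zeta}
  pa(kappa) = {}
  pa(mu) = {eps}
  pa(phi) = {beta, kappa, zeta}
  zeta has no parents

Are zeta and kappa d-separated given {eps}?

Yes — zeta and kappa are d-separated given {eps}.

2 paths connect zeta and kappa; each must be blocked for d-separation to hold:
Path 1: zeta → phi ← kappa
  phi is a collider here and neither phi nor any of its descendants is conditioned on, so the collider stays closed — the path is blocked at phi.
Path 2: zeta → beta → phi ← kappa
  phi is a collider here and neither phi nor any of its descendants is conditioned on, so the collider stays closed — the path is blocked at phi.
All paths are blocked; zeta ⊥ kappa | {eps} holds.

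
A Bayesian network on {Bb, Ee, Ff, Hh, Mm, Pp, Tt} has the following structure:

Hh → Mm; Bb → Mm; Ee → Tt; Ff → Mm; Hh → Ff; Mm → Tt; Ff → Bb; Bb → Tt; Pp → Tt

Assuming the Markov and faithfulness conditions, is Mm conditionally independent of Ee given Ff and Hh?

Yes — Mm and Ee are d-separated given {Ff, Hh}.

Enumerating the 4 paths from Mm to Ee and testing each for blocking by {Ff, Hh}:
  1. Mm → Tt ← Ee — Tt:collider[blocks] ⇒ blocked
  2. Mm ← Ff → Bb → Tt ← Ee — Ff:fork[blocks]; Bb:chain[open]; Tt:collider[blocks] ⇒ blocked
  3. Mm ← Hh → Ff → Bb → Tt ← Ee — Hh:fork[blocks]; Ff:chain[blocks]; Bb:chain[open]; Tt:collider[blocks] ⇒ blocked
  4. Mm ← Bb → Tt ← Ee — Bb:fork[open]; Tt:collider[blocks] ⇒ blocked
Every path is blocked, so Mm and Ee are d-separated given {Ff, Hh}.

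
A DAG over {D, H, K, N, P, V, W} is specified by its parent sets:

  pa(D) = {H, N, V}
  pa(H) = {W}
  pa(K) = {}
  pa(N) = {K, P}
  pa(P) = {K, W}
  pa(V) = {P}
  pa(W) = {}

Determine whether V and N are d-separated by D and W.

There are 6 undirected paths between V and N; checking each against the conditioning set {D, W}:
Path 1: V ← P ← W → H → D ← N
  W is a fork here and W is conditioned on, so the path is blocked at W.
Path 2: V ← P → N
  P is a fork and P is not conditioned on — no node blocks this path, so it is active.
Path 3: V ← P ← K → N
  P is a chain and P is not conditioned on; K is a fork and K is not conditioned on — no node blocks this path, so it is active.
Path 4: V → D ← H ← W → P → N
  W is a fork here and W is conditioned on, so the path is blocked at W.
Path 5: V → D ← H ← W → P ← K → N
  W is a fork here and W is conditioned on, so the path is blocked at W.
Path 6: V → D ← N
  D is a collider and D is conditioned on, which opens it — no node blocks this path, so it is active.
At least one path is unblocked, so d-separation fails.

No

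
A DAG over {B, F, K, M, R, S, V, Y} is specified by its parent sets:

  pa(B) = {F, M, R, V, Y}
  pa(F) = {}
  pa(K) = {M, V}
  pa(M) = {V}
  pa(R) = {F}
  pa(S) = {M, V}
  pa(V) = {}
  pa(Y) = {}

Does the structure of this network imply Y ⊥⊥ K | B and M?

No

Enumerating the 6 paths from Y to K and testing each for blocking by {B, M}:
Path 1: Y → B ← M → K
  M is a fork here and M is conditioned on, so the path is blocked at M.
Path 2: Y → B ← M → S ← V → K
  M is a fork here and M is conditioned on, so the path is blocked at M.
Path 3: Y → B ← M ← V → K
  M is a chain here and M is conditioned on, so the path is blocked at M.
Path 4: Y → B ← V → K
  B is a collider and B is conditioned on, which opens it; V is a fork and V is not conditioned on — no node blocks this path, so it is active.
Path 5: Y → B ← V → S ← M → K
  S is a collider here and neither S nor any of its descendants is conditioned on, so the collider stays closed — the path is blocked at S.
Path 6: Y → B ← V → M → K
  M is a chain here and M is conditioned on, so the path is blocked at M.
Since the path Y → B ← V → K is active, Y and K are not d-separated given {B, M}.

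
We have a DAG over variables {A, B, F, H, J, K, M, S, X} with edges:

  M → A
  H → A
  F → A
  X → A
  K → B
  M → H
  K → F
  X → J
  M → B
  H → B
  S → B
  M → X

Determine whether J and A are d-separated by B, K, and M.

No — J and A are not d-separated given {B, K, M}.

We examine all 6 paths between J and A:
  1. J ← X ← M → H → A — X:chain[open]; M:fork[blocks]; H:chain[open] ⇒ blocked
  2. J ← X ← M → H → B ← K → F → A — X:chain[open]; M:fork[blocks]; H:chain[open]; B:collider[open]; K:fork[blocks]; F:chain[open] ⇒ blocked
  3. J ← X ← M → A — X:chain[open]; M:fork[blocks] ⇒ blocked
  4. J ← X ← M → B ← H → A — X:chain[open]; M:fork[blocks]; B:collider[open]; H:fork[open] ⇒ blocked
  5. J ← X ← M → B ← K → F → A — X:chain[open]; M:fork[blocks]; B:collider[open]; K:fork[blocks]; F:chain[open] ⇒ blocked
  6. J ← X → A — X:fork[open] ⇒ active
At least one path is unblocked, so d-separation fails.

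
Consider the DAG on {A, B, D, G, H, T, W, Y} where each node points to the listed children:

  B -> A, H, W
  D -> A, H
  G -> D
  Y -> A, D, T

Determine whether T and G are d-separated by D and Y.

Enumerating the 3 paths from T to G and testing each for blocking by {D, Y}:
  1. T ← Y → A ← B → H ← D ← G — Y:fork[blocks]; A:collider[blocks]; B:fork[open]; H:collider[blocks]; D:chain[blocks] ⇒ blocked
  2. T ← Y → A ← D ← G — Y:fork[blocks]; A:collider[blocks]; D:chain[blocks] ⇒ blocked
  3. T ← Y → D ← G — Y:fork[blocks]; D:collider[open] ⇒ blocked
Since every path is blocked, d-separation holds.

Yes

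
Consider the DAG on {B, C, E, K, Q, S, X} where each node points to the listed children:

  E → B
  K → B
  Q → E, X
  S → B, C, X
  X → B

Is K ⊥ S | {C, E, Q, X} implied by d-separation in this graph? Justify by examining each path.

3 paths connect K and S; each must be blocked for d-separation to hold:
Path 1: K → B ← S
  B is a collider here and neither B nor any of its descendants is conditioned on, so the collider stays closed — the path is blocked at B.
Path 2: K → B ← E ← Q → X ← S
  B is a collider here and neither B nor any of its descendants is conditioned on, so the collider stays closed — the path is blocked at B.
Path 3: K → B ← X ← S
  B is a collider here and neither B nor any of its descendants is conditioned on, so the collider stays closed — the path is blocked at B.
Every path is blocked, so K and S are d-separated given {C, E, Q, X}.

Yes — K and S are d-separated given {C, E, Q, X}.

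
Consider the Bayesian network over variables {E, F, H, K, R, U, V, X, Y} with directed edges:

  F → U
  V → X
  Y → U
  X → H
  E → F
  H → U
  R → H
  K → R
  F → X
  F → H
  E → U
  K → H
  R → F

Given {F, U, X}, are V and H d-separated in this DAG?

Yes

6 paths connect V and H; each must be blocked for d-separation to hold:
Path 1: V → X → H
  X is a chain here and X is conditioned on, so the path is blocked at X.
Path 2: V → X ← F ← R → H
  F is a chain here and F is conditioned on, so the path is blocked at F.
Path 3: V → X ← F ← R ← K → H
  F is a chain here and F is conditioned on, so the path is blocked at F.
Path 4: V → X ← F → U ← H
  F is a fork here and F is conditioned on, so the path is blocked at F.
Path 5: V → X ← F → H
  F is a fork here and F is conditioned on, so the path is blocked at F.
Path 6: V → X ← F ← E → U ← H
  F is a chain here and F is conditioned on, so the path is blocked at F.
All paths are blocked; V ⊥ H | {F, U, X} holds.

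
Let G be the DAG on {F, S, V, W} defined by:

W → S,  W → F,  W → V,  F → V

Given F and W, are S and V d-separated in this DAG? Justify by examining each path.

Enumerating the 2 paths from S to V and testing each for blocking by {F, W}:
Path 1: S ← W → V
  W is a fork here and W is conditioned on, so the path is blocked at W.
Path 2: S ← W → F → V
  W is a fork here and W is conditioned on, so the path is blocked at W.
Every path is blocked, so S and V are d-separated given {F, W}.

Yes — S and V are d-separated given {F, W}.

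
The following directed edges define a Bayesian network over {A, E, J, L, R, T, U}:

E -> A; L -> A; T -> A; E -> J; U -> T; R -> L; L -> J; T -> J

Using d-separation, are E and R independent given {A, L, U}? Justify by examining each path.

There are 4 undirected paths between E and R; checking each against the conditioning set {A, L, U}:
Path 1: E → A ← L ← R
  L is a chain here and L is conditioned on, so the path is blocked at L.
Path 2: E → A ← T → J ← L ← R
  J is a collider here and neither J nor any of its descendants is conditioned on, so the collider stays closed — the path is blocked at J.
Path 3: E → J ← L ← R
  J is a collider here and neither J nor any of its descendants is conditioned on, so the collider stays closed — the path is blocked at J.
Path 4: E → J ← T → A ← L ← R
  J is a collider here and neither J nor any of its descendants is conditioned on, so the collider stays closed — the path is blocked at J.
Every path is blocked, so E and R are d-separated given {A, L, U}.

Yes — E and R are d-separated given {A, L, U}.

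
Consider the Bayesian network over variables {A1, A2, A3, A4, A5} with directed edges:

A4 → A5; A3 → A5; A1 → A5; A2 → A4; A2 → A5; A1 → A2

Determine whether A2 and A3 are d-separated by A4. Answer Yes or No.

Yes

There are 3 undirected paths between A2 and A3; checking each against the conditioning set {A4}:
Path 1: A2 → A4 → A5 ← A3
  A4 is a chain here and A4 is conditioned on, so the path is blocked at A4.
Path 2: A2 ← A1 → A5 ← A3
  A5 is a collider here and neither A5 nor any of its descendants is conditioned on, so the collider stays closed — the path is blocked at A5.
Path 3: A2 → A5 ← A3
  A5 is a collider here and neither A5 nor any of its descendants is conditioned on, so the collider stays closed — the path is blocked at A5.
Every path is blocked, so A2 and A3 are d-separated given {A4}.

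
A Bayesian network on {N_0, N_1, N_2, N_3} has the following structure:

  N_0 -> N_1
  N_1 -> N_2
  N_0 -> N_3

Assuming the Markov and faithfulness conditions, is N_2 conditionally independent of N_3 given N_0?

Yes — N_2 and N_3 are d-separated given {N_0}.

There is one path between N_2 and N_3:
  1. N_2 ← N_1 ← N_0 → N_3 — N_1:chain[open]; N_0:fork[blocks] ⇒ blocked
Every path is blocked, so N_2 and N_3 are d-separated given {N_0}.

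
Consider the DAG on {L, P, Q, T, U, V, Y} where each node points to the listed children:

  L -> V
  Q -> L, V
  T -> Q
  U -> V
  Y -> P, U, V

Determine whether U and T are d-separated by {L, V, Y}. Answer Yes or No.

4 paths connect U and T; each must be blocked for d-separation to hold:
Path 1: U → V ← L ← Q ← T
  L is a chain here and L is conditioned on, so the path is blocked at L.
Path 2: U → V ← Q ← T
  V is a collider and V is conditioned on, which opens it; Q is a chain and Q is not conditioned on — no node blocks this path, so it is active.
Path 3: U ← Y → V ← L ← Q ← T
  Y is a fork here and Y is conditioned on, so the path is blocked at Y.
Path 4: U ← Y → V ← Q ← T
  Y is a fork here and Y is conditioned on, so the path is blocked at Y.
At least one path is unblocked, so d-separation fails.

No — U and T are not d-separated given {L, V, Y}.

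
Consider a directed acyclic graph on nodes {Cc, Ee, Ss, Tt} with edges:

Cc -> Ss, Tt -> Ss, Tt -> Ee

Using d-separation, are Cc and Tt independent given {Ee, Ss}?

No — Cc and Tt are not d-separated given {Ee, Ss}.

Only one path connects Cc and Tt:
Path 1: Cc → Ss ← Tt
  Ss is a collider and Ss is conditioned on, which opens it — no node blocks this path, so it is active.
Since the path Cc → Ss ← Tt is active, Cc and Tt are not d-separated given {Ee, Ss}.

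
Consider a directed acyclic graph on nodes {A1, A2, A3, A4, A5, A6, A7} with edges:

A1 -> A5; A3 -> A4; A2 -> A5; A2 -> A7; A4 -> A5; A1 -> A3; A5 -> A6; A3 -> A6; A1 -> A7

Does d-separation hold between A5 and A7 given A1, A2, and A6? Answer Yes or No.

4 paths connect A5 and A7; each must be blocked for d-separation to hold:
Path 1: A5 ← A2 → A7
  A2 is a fork here and A2 is conditioned on, so the path is blocked at A2.
Path 2: A5 ← A4 ← A3 ← A1 → A7
  A1 is a fork here and A1 is conditioned on, so the path is blocked at A1.
Path 3: A5 ← A1 → A7
  A1 is a fork here and A1 is conditioned on, so the path is blocked at A1.
Path 4: A5 → A6 ← A3 ← A1 → A7
  A1 is a fork here and A1 is conditioned on, so the path is blocked at A1.
Since every path is blocked, d-separation holds.

Yes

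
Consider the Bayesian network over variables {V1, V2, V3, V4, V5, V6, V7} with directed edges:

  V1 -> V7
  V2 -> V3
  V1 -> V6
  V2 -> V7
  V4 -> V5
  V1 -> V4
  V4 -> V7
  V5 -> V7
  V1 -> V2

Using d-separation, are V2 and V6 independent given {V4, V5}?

No — V2 and V6 are not d-separated given {V4, V5}.

We examine all 4 paths between V2 and V6:
  1. V2 → V7 ← V4 ← V1 → V6 — V7:collider[blocks]; V4:chain[blocks]; V1:fork[open] ⇒ blocked
  2. V2 → V7 ← V5 ← V4 ← V1 → V6 — V7:collider[blocks]; V5:chain[blocks]; V4:chain[blocks]; V1:fork[open] ⇒ blocked
  3. V2 → V7 ← V1 → V6 — V7:collider[blocks]; V1:fork[open] ⇒ blocked
  4. V2 ← V1 → V6 — V1:fork[open] ⇒ active
Since the path V2 ← V1 → V6 is active, V2 and V6 are not d-separated given {V4, V5}.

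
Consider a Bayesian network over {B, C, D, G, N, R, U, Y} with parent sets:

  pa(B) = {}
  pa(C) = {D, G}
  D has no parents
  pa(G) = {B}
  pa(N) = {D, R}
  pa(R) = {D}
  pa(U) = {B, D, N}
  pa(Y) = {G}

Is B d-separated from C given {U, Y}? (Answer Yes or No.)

4 paths connect B and C; each must be blocked for d-separation to hold:
Path 1: B → G → C
  G is a chain and G is not conditioned on — no node blocks this path, so it is active.
Path 2: B → U ← D → C
  U is a collider and U is conditioned on, which opens it; D is a fork and D is not conditioned on — no node blocks this path, so it is active.
Path 3: B → U ← N ← D → C
  U is a collider and U is conditioned on, which opens it; N is a chain and N is not conditioned on; D is a fork and D is not conditioned on — no node blocks this path, so it is active.
Path 4: B → U ← N ← R ← D → C
  U is a collider and U is conditioned on, which opens it; N is a chain and N is not conditioned on; R is a chain and R is not conditioned on; D is a fork and D is not conditioned on — no node blocks this path, so it is active.
At least one path is unblocked, so d-separation fails.

No — B and C are not d-separated given {U, Y}.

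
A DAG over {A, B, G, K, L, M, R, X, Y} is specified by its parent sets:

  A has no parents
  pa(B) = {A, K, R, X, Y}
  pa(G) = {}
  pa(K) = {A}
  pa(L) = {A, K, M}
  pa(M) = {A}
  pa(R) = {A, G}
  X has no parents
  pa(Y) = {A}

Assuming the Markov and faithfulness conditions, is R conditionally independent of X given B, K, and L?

6 paths connect R and X; each must be blocked for d-separation to hold:
Path 1: R ← A → L ← K → B ← X
  K is a fork here and K is conditioned on, so the path is blocked at K.
Path 2: R ← A → M → L ← K → B ← X
  K is a fork here and K is conditioned on, so the path is blocked at K.
Path 3: R ← A → B ← X
  A is a fork and A is not conditioned on; B is a collider and B is conditioned on, which opens it — no node blocks this path, so it is active.
Path 4: R ← A → Y → B ← X
  A is a fork and A is not conditioned on; Y is a chain and Y is not conditioned on; B is a collider and B is conditioned on, which opens it — no node blocks this path, so it is active.
Path 5: R ← A → K → B ← X
  K is a chain here and K is conditioned on, so the path is blocked at K.
Path 6: R → B ← X
  B is a collider and B is conditioned on, which opens it — no node blocks this path, so it is active.
Since the path R ← A → B ← X is active, R and X are not d-separated given {B, K, L}.

No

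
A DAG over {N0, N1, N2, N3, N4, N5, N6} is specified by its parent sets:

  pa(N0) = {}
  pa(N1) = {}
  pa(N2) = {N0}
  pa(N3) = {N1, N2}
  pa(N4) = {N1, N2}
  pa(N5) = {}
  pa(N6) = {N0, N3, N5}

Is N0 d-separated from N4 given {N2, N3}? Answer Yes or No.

Yes

We examine all 4 paths between N0 and N4:
Path 1: N0 → N6 ← N3 ← N1 → N4
  N6 is a collider here and neither N6 nor any of its descendants is conditioned on, so the collider stays closed — the path is blocked at N6.
Path 2: N0 → N6 ← N3 ← N2 → N4
  N6 is a collider here and neither N6 nor any of its descendants is conditioned on, so the collider stays closed — the path is blocked at N6.
Path 3: N0 → N2 → N4
  N2 is a chain here and N2 is conditioned on, so the path is blocked at N2.
Path 4: N0 → N2 → N3 ← N1 → N4
  N2 is a chain here and N2 is conditioned on, so the path is blocked at N2.
All paths are blocked; N0 ⊥ N4 | {N2, N3} holds.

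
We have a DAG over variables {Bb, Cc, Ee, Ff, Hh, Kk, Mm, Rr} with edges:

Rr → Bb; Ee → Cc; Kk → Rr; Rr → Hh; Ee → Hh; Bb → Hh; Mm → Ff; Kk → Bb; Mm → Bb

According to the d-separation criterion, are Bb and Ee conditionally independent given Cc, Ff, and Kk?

Enumerating the 3 paths from Bb to Ee and testing each for blocking by {Cc, Ff, Kk}:
Path 1: Bb ← Kk → Rr → Hh ← Ee
  Kk is a fork here and Kk is conditioned on, so the path is blocked at Kk.
Path 2: Bb ← Rr → Hh ← Ee
  Hh is a collider here and neither Hh nor any of its descendants is conditioned on, so the collider stays closed — the path is blocked at Hh.
Path 3: Bb → Hh ← Ee
  Hh is a collider here and neither Hh nor any of its descendants is conditioned on, so the collider stays closed — the path is blocked at Hh.
All paths are blocked; Bb ⊥ Ee | {Cc, Ff, Kk} holds.

Yes — Bb and Ee are d-separated given {Cc, Ff, Kk}.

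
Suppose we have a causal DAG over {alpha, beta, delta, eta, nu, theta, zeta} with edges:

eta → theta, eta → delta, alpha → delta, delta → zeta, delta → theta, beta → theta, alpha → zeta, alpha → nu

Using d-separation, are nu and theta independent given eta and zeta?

No

We examine all 4 paths between nu and theta:
  1. nu ← alpha → delta → theta — alpha:fork[open]; delta:chain[open] ⇒ active
  2. nu ← alpha → delta ← eta → theta — alpha:fork[open]; delta:collider[open]; eta:fork[blocks] ⇒ blocked
  3. nu ← alpha → zeta ← delta → theta — alpha:fork[open]; zeta:collider[open]; delta:fork[open] ⇒ active
  4. nu ← alpha → zeta ← delta ← eta → theta — alpha:fork[open]; zeta:collider[open]; delta:chain[open]; eta:fork[blocks] ⇒ blocked
Since the path nu ← alpha → delta → theta is active, nu and theta are not d-separated given {eta, zeta}.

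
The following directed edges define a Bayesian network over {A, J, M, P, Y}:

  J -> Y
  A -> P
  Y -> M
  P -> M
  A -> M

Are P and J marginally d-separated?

There are 2 undirected paths between P and J; checking each against the conditioning set ∅:
  1. P → M ← Y ← J — M:collider[blocks]; Y:chain[open] ⇒ blocked
  2. P ← A → M ← Y ← J — A:fork[open]; M:collider[blocks]; Y:chain[open] ⇒ blocked
Every path is blocked, so P and J are d-separated given ∅.

Yes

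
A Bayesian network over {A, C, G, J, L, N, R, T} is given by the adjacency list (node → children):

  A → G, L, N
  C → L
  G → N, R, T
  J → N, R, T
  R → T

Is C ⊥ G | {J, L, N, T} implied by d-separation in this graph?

There are 6 undirected paths between C and G; checking each against the conditioning set {J, L, N, T}:
  1. C → L ← A → N ← J → T ← R ← G — L:collider[open]; A:fork[open]; N:collider[open]; J:fork[blocks]; T:collider[open]; R:chain[open] ⇒ blocked
  2. C → L ← A → N ← J → T ← G — L:collider[open]; A:fork[open]; N:collider[open]; J:fork[blocks]; T:collider[open] ⇒ blocked
  3. C → L ← A → N ← J → R → T ← G — L:collider[open]; A:fork[open]; N:collider[open]; J:fork[blocks]; R:chain[open]; T:collider[open] ⇒ blocked
  4. C → L ← A → N ← J → R ← G — L:collider[open]; A:fork[open]; N:collider[open]; J:fork[blocks]; R:collider[open] ⇒ blocked
  5. C → L ← A → N ← G — L:collider[open]; A:fork[open]; N:collider[open] ⇒ active
  6. C → L ← A → G — L:collider[open]; A:fork[open] ⇒ active
Because an active path exists, C and G are not d-separated.

No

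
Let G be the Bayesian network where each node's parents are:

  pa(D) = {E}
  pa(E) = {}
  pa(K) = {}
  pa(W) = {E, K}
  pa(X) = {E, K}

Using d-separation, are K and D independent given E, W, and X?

Enumerating the 2 paths from K to D and testing each for blocking by {E, W, X}:
Path 1: K → X ← E → D
  E is a fork here and E is conditioned on, so the path is blocked at E.
Path 2: K → W ← E → D
  E is a fork here and E is conditioned on, so the path is blocked at E.
Since every path is blocked, d-separation holds.

Yes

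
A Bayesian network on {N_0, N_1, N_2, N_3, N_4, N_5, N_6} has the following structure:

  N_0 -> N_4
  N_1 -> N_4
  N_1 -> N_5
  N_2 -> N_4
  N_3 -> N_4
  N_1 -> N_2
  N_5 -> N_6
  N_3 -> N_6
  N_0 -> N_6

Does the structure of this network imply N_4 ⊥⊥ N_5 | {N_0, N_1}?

Enumerating the 4 paths from N_4 to N_5 and testing each for blocking by {N_0, N_1}:
  1. N_4 ← N_0 → N_6 ← N_5 — N_0:fork[blocks]; N_6:collider[blocks] ⇒ blocked
  2. N_4 ← N_2 ← N_1 → N_5 — N_2:chain[open]; N_1:fork[blocks] ⇒ blocked
  3. N_4 ← N_3 → N_6 ← N_5 — N_3:fork[open]; N_6:collider[blocks] ⇒ blocked
  4. N_4 ← N_1 → N_5 — N_1:fork[blocks] ⇒ blocked
All paths are blocked; N_4 ⊥ N_5 | {N_0, N_1} holds.

Yes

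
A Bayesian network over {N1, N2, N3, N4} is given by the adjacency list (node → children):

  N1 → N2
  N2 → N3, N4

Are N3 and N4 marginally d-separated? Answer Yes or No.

Only one path connects N3 and N4:
  1. N3 ← N2 → N4 — N2:fork[open] ⇒ active
At least one path is unblocked, so d-separation fails.

No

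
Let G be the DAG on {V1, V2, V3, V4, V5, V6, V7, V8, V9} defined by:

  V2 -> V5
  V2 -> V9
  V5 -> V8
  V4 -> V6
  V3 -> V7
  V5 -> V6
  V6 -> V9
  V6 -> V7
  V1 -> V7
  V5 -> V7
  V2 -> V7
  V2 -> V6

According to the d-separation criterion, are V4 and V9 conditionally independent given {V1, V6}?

No

Enumerating the 6 paths from V4 to V9 and testing each for blocking by {V1, V6}:
Path 1: V4 → V6 ← V2 → V9
  V6 is a collider and V6 is conditioned on, which opens it; V2 is a fork and V2 is not conditioned on — no node blocks this path, so it is active.
Path 2: V4 → V6 → V7 ← V2 → V9
  V6 is a chain here and V6 is conditioned on, so the path is blocked at V6.
Path 3: V4 → V6 → V7 ← V5 ← V2 → V9
  V6 is a chain here and V6 is conditioned on, so the path is blocked at V6.
Path 4: V4 → V6 → V9
  V6 is a chain here and V6 is conditioned on, so the path is blocked at V6.
Path 5: V4 → V6 ← V5 ← V2 → V9
  V6 is a collider and V6 is conditioned on, which opens it; V5 is a chain and V5 is not conditioned on; V2 is a fork and V2 is not conditioned on — no node blocks this path, so it is active.
Path 6: V4 → V6 ← V5 → V7 ← V2 → V9
  V7 is a collider here and neither V7 nor any of its descendants is conditioned on, so the collider stays closed — the path is blocked at V7.
At least one path is unblocked, so d-separation fails.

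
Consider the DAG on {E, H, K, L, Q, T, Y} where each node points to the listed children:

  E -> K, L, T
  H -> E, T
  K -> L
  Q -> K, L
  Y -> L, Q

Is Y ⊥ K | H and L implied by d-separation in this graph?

No — Y and K are not d-separated given {H, L}.

There are 6 undirected paths between Y and K; checking each against the conditioning set {H, L}:
Path 1: Y → Q → K
  Q is a chain and Q is not conditioned on — no node blocks this path, so it is active.
Path 2: Y → Q → L ← K
  Q is a chain and Q is not conditioned on; L is a collider and L is conditioned on, which opens it — no node blocks this path, so it is active.
Path 3: Y → Q → L ← E → K
  Q is a chain and Q is not conditioned on; L is a collider and L is conditioned on, which opens it; E is a fork and E is not conditioned on — no node blocks this path, so it is active.
Path 4: Y → L ← K
  L is a collider and L is conditioned on, which opens it — no node blocks this path, so it is active.
Path 5: Y → L ← Q → K
  L is a collider and L is conditioned on, which opens it; Q is a fork and Q is not conditioned on — no node blocks this path, so it is active.
Path 6: Y → L ← E → K
  L is a collider and L is conditioned on, which opens it; E is a fork and E is not conditioned on — no node blocks this path, so it is active.
Since the path Y → Q → K is active, Y and K are not d-separated given {H, L}.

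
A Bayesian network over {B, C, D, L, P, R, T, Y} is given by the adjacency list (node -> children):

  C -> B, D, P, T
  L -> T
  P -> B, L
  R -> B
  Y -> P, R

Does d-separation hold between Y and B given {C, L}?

No — Y and B are not d-separated given {C, L}.

4 paths connect Y and B; each must be blocked for d-separation to hold:
Path 1: Y → R → B
  R is a chain and R is not conditioned on — no node blocks this path, so it is active.
Path 2: Y → P → L → T ← C → B
  L is a chain here and L is conditioned on, so the path is blocked at L.
Path 3: Y → P → B
  P is a chain and P is not conditioned on — no node blocks this path, so it is active.
Path 4: Y → P ← C → B
  C is a fork here and C is conditioned on, so the path is blocked at C.
Because an active path exists, Y and B are not d-separated.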